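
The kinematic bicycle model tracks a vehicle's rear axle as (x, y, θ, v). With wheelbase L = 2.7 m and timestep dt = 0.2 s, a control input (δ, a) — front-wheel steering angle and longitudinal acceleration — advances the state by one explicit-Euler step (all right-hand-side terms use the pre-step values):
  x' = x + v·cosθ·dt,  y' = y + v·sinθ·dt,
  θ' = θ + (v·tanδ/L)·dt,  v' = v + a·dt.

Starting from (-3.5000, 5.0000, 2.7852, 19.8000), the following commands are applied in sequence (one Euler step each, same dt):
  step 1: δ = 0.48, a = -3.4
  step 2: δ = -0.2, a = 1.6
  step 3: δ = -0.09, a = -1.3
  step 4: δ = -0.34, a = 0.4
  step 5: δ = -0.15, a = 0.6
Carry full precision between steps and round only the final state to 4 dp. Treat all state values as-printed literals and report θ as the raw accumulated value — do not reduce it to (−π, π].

after step 1 (δ=0.48, a=-3.4): (-7.211160, 6.381628, 3.548763, 19.120000)
after step 2 (δ=-0.2, a=1.6): (-10.722529, 4.867277, 3.261665, 19.440000)
after step 3 (δ=-0.09, a=-1.3): (-14.582536, 4.401556, 3.131714, 19.180000)
after step 4 (δ=-0.34, a=0.4): (-18.418348, 4.439450, 2.629146, 19.260000)
after step 5 (δ=-0.15, a=0.6): (-21.775549, 6.328129, 2.413526, 19.380000)

(-21.7755, 6.3281, 2.4135, 19.3800)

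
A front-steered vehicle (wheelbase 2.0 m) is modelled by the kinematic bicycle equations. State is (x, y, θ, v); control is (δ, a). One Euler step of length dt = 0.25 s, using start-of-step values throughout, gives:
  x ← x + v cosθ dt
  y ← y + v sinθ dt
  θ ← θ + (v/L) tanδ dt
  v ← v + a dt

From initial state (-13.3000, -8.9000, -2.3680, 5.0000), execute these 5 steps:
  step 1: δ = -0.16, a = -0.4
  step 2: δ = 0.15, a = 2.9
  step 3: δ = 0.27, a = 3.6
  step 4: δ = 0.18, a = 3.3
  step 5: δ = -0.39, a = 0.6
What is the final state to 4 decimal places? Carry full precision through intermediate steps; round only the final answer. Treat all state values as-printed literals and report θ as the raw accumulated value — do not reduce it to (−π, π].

after step 1 (δ=-0.16, a=-0.4): (-14.194256, -9.773387, -2.468862, 4.900000)
after step 2 (δ=0.15, a=2.9): (-15.152357, -10.536714, -2.376292, 5.625000)
after step 3 (δ=0.27, a=3.6): (-16.166508, -11.510899, -2.181696, 6.525000)
after step 4 (δ=0.18, a=3.3): (-17.102201, -12.847109, -2.033277, 7.350000)
after step 5 (δ=-0.39, a=0.6): (-17.922038, -14.491576, -2.410934, 7.500000)

(-17.9220, -14.4916, -2.4109, 7.5000)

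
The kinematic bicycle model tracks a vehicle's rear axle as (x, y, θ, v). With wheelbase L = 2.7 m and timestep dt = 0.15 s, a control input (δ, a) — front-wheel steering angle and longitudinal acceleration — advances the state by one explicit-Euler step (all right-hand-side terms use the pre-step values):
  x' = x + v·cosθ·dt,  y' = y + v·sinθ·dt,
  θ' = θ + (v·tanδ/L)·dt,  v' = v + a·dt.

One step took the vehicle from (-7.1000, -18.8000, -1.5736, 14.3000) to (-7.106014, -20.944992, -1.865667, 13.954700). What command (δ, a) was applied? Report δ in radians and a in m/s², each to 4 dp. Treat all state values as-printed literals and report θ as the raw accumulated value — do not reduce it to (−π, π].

a = (v'−v)/dt = (-0.345300)/0.15 = -2.3020
Δθ = θ'−θ = -0.292067;  (v·dt/L) = 14.3000·0.15/2.7 = 0.794444
tan δ = Δθ·L/(v·dt) = -0.367637  →  δ = -0.3523

δ = -0.3523, a = -2.3020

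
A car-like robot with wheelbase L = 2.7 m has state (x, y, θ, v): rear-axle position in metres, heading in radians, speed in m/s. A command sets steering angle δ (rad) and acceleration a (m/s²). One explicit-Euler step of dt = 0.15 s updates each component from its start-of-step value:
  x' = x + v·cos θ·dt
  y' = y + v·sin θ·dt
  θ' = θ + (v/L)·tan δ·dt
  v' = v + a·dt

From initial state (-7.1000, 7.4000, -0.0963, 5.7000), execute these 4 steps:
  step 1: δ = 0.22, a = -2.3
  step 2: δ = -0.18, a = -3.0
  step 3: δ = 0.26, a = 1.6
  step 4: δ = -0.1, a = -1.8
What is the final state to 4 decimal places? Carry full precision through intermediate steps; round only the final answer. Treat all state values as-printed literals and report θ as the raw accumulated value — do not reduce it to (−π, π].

after step 1 (δ=0.22, a=-2.3): (-6.248961, 7.317791, -0.025487, 5.355000)
after step 2 (δ=-0.18, a=-3.0): (-5.445972, 7.297320, -0.079623, 4.905000)
after step 3 (δ=0.26, a=1.6): (-4.712553, 7.238800, -0.007132, 5.145000)
after step 4 (δ=-0.1, a=-1.8): (-3.940823, 7.233295, -0.035811, 4.875000)

(-3.9408, 7.2333, -0.0358, 4.8750)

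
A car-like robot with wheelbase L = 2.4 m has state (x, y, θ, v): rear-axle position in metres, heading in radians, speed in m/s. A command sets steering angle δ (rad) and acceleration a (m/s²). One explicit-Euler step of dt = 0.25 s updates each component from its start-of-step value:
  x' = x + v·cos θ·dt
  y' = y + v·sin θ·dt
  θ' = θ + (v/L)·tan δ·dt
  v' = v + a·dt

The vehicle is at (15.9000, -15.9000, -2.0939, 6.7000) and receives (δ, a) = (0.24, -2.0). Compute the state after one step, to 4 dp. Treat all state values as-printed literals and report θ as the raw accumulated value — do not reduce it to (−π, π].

(15.0632, -17.3510, -1.9231, 6.2000)

x' = 15.9000 + 6.7000·cos(-2.0939)·0.25 = 15.0632
y' = -15.9000 + 6.7000·sin(-2.0939)·0.25 = -17.3510
θ' = -2.0939 + (6.7000/2.4)·tan(0.24)·0.25 = -1.9231
v' = 6.7000 − 2.0000·0.25 = 6.2000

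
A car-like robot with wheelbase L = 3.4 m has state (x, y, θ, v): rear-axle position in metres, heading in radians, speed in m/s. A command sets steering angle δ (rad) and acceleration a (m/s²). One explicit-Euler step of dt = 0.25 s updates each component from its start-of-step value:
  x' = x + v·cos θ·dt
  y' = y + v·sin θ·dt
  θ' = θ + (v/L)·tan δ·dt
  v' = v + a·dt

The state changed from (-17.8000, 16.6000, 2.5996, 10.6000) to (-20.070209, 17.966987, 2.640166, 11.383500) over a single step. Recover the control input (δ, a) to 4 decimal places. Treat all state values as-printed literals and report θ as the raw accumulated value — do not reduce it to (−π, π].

δ = 0.0520, a = 3.1340

a = (v'−v)/dt = (0.783500)/0.25 = 3.1340
Δθ = θ'−θ = 0.040566;  (v·dt/L) = 10.6000·0.25/3.4 = 0.779412
tan δ = Δθ·L/(v·dt) = 0.052047  →  δ = 0.0520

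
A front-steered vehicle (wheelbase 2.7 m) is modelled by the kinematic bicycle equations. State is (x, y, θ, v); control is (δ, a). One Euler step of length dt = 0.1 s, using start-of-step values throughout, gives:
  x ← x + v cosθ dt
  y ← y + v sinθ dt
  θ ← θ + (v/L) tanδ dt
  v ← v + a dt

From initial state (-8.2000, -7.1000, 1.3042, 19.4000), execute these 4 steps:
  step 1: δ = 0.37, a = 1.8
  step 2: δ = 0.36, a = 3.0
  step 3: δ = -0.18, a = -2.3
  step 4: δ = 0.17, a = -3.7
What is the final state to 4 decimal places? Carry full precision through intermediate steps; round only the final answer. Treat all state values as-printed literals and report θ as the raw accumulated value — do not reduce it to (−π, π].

(-8.5673, 0.5797, 1.8468, 19.2800)

after step 1 (δ=0.37, a=1.8): (-7.688908, -5.228534, 1.582887, 19.580000)
after step 2 (δ=0.36, a=3.0): (-7.712581, -3.270677, 1.855849, 19.880000)
after step 3 (δ=-0.18, a=-2.3): (-8.271621, -1.362899, 1.721865, 19.650000)
after step 4 (δ=0.17, a=-3.7): (-8.567344, 0.579721, 1.846793, 19.280000)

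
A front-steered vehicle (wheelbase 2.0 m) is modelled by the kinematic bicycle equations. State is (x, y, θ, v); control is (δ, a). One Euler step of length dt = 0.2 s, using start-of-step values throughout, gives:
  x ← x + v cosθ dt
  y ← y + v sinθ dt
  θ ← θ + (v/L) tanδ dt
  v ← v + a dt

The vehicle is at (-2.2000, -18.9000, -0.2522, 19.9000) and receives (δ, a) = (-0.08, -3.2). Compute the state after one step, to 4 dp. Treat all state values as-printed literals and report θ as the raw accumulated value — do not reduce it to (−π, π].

(1.6541, -19.8931, -0.4117, 19.2600)

x' = -2.2000 + 19.9000·cos(-0.2522)·0.2 = 1.6541
y' = -18.9000 + 19.9000·sin(-0.2522)·0.2 = -19.8931
θ' = -0.2522 + (19.9000/2.0)·tan(-0.08)·0.2 = -0.4117
v' = 19.9000 − 3.2000·0.2 = 19.2600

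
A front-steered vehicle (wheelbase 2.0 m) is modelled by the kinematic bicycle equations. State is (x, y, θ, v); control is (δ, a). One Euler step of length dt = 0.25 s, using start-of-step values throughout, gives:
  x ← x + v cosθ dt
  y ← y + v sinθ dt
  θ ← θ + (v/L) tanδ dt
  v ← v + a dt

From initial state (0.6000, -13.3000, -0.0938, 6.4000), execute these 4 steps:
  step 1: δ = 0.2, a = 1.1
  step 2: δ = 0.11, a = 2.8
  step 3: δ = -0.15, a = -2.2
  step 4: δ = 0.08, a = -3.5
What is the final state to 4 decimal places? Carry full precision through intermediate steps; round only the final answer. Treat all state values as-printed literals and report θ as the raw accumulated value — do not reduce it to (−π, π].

(7.3837, -13.0050, 0.0896, 5.9500)

after step 1 (δ=0.2, a=1.1): (2.192966, -13.449860, 0.068368, 6.675000)
after step 2 (δ=0.11, a=2.8): (3.857818, -13.335860, 0.160521, 7.375000)
after step 3 (δ=-0.15, a=-2.2): (5.677865, -13.041168, 0.021193, 6.825000)
after step 4 (δ=0.08, a=-3.5): (7.383732, -13.005009, 0.089589, 5.950000)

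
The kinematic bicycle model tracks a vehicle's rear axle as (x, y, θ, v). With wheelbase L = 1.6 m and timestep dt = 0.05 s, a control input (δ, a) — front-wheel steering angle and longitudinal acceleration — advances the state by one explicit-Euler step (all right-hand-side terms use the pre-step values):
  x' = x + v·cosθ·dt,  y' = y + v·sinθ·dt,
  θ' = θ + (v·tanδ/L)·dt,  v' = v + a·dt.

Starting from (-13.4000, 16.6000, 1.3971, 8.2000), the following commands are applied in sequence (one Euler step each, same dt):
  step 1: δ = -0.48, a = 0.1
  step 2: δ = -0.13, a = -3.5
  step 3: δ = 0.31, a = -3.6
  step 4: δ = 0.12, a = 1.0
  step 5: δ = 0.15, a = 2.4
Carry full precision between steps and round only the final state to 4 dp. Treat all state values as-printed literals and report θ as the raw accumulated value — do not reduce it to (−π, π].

(-12.8797, 18.5371, 1.3774, 8.0200)

after step 1 (δ=-0.48, a=0.1): (-13.329142, 17.003831, 1.263693, 8.205000)
after step 2 (δ=-0.13, a=-3.5): (-13.205124, 17.394886, 1.230172, 8.030000)
after step 3 (δ=0.31, a=-3.6): (-13.070993, 17.773319, 1.310554, 7.850000)
after step 4 (δ=0.12, a=1.0): (-12.969997, 18.152602, 1.340133, 7.900000)
after step 5 (δ=0.15, a=2.4): (-12.879691, 18.537141, 1.377445, 8.020000)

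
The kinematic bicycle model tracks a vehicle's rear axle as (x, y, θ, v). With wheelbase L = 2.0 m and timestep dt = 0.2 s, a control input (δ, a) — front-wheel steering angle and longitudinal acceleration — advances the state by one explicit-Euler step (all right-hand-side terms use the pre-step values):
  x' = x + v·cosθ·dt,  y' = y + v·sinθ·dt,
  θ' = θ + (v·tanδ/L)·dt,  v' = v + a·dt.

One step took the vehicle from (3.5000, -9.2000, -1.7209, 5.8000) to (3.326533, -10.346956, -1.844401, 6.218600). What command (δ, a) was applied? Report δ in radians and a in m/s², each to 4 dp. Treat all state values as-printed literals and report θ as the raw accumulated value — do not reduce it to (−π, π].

δ = -0.2098, a = 2.0930

a = (v'−v)/dt = (0.418600)/0.2 = 2.0930
Δθ = θ'−θ = -0.123501;  (v·dt/L) = 5.8000·0.2/2.0 = 0.580000
tan δ = Δθ·L/(v·dt) = -0.212933  →  δ = -0.2098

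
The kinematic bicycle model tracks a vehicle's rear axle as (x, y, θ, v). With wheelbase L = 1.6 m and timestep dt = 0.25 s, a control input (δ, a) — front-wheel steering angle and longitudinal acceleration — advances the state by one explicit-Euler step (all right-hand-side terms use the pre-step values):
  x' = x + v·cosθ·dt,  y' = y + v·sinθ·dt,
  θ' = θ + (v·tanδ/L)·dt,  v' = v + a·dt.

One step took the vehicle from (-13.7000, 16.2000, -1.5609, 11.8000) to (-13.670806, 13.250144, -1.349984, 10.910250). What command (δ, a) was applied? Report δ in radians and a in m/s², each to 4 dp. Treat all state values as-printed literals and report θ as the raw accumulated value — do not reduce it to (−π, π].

a = (v'−v)/dt = (-0.889750)/0.25 = -3.5590
Δθ = θ'−θ = 0.210916;  (v·dt/L) = 11.8000·0.25/1.6 = 1.843750
tan δ = Δθ·L/(v·dt) = 0.114395  →  δ = 0.1139

δ = 0.1139, a = -3.5590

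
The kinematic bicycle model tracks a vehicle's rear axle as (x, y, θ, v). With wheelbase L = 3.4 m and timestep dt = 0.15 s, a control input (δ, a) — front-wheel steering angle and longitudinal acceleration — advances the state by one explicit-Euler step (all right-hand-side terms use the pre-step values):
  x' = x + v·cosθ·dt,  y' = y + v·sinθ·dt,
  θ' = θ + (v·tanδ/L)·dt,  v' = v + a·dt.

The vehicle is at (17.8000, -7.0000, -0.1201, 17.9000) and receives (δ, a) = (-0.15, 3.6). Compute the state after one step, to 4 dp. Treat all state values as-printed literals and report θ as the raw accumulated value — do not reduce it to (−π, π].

(20.4657, -7.3217, -0.2395, 18.4400)

x' = 17.8000 + 17.9000·cos(-0.1201)·0.15 = 20.4657
y' = -7.0000 + 17.9000·sin(-0.1201)·0.15 = -7.3217
θ' = -0.1201 + (17.9000/3.4)·tan(-0.15)·0.15 = -0.2395
v' = 17.9000 + 3.6000·0.15 = 18.4400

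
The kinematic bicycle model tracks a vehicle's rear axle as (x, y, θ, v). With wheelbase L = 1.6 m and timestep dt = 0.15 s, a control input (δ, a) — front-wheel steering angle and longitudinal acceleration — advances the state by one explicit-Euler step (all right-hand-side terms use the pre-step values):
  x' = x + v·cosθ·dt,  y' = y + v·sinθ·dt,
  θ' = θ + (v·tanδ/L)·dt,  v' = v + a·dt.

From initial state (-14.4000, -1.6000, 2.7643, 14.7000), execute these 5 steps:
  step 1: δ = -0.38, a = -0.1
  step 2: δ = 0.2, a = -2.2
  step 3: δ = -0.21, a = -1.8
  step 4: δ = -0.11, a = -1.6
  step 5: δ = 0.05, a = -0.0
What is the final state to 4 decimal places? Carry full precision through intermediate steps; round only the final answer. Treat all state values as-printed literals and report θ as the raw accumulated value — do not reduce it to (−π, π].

(-21.7168, 5.8094, 2.1252, 13.8450)

after step 1 (δ=-0.38, a=-0.1): (-16.449912, -0.787667, 2.213859, 14.685000)
after step 2 (δ=0.2, a=-2.2): (-17.770790, 0.975112, 2.492934, 14.355000)
after step 3 (δ=-0.21, a=-1.8): (-19.486704, 2.275929, 2.206091, 14.085000)
after step 4 (δ=-0.11, a=-1.6): (-20.740441, 3.976475, 2.060251, 13.845000)
after step 5 (δ=0.05, a=-0.0): (-21.716813, 5.809392, 2.125203, 13.845000)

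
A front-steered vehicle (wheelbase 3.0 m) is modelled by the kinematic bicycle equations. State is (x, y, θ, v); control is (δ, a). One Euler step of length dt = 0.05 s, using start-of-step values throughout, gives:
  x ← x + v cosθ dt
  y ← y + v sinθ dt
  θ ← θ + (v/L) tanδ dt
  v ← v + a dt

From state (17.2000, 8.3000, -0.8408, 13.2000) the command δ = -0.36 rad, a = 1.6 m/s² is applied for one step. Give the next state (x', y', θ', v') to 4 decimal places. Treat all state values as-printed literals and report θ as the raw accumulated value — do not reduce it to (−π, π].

x' = 17.2000 + 13.2000·cos(-0.8408)·0.05 = 17.6401
y' = 8.3000 + 13.2000·sin(-0.8408)·0.05 = 7.8082
θ' = -0.8408 + (13.2000/3.0)·tan(-0.36)·0.05 = -0.9236
v' = 13.2000 + 1.6000·0.05 = 13.2800

(17.6401, 7.8082, -0.9236, 13.2800)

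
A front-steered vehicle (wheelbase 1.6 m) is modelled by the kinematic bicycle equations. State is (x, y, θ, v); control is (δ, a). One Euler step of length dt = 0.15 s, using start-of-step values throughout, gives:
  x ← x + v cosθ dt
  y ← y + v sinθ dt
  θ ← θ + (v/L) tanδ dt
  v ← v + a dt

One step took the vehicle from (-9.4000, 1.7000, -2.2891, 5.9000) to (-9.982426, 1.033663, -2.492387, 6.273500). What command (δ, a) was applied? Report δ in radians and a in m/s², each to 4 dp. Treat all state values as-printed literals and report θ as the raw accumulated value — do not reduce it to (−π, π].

a = (v'−v)/dt = (0.373500)/0.15 = 2.4900
Δθ = θ'−θ = -0.203287;  (v·dt/L) = 5.9000·0.15/1.6 = 0.553125
tan δ = Δθ·L/(v·dt) = -0.367525  →  δ = -0.3522

δ = -0.3522, a = 2.4900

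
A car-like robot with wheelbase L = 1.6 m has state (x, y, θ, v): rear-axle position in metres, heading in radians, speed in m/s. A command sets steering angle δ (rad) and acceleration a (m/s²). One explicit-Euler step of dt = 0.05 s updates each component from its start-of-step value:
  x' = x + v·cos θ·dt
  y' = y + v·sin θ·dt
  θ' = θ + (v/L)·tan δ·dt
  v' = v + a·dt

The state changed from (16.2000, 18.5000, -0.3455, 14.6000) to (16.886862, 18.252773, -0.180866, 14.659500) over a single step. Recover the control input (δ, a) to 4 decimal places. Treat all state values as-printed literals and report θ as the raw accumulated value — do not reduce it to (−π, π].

δ = 0.3463, a = 1.1900

a = (v'−v)/dt = (0.059500)/0.05 = 1.1900
Δθ = θ'−θ = 0.164634;  (v·dt/L) = 14.6000·0.05/1.6 = 0.456250
tan δ = Δθ·L/(v·dt) = 0.360842  →  δ = 0.3463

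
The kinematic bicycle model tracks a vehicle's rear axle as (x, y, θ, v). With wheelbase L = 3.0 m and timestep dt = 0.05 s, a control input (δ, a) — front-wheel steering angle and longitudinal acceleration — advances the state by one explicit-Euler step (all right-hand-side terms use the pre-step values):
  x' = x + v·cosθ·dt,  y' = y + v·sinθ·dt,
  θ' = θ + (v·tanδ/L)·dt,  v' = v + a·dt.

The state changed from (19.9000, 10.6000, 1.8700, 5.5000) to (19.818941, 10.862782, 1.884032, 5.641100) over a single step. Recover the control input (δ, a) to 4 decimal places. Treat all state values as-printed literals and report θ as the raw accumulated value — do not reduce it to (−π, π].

a = (v'−v)/dt = (0.141100)/0.05 = 2.8220
Δθ = θ'−θ = 0.014032;  (v·dt/L) = 5.5000·0.05/3.0 = 0.091667
tan δ = Δθ·L/(v·dt) = 0.153076  →  δ = 0.1519

δ = 0.1519, a = 2.8220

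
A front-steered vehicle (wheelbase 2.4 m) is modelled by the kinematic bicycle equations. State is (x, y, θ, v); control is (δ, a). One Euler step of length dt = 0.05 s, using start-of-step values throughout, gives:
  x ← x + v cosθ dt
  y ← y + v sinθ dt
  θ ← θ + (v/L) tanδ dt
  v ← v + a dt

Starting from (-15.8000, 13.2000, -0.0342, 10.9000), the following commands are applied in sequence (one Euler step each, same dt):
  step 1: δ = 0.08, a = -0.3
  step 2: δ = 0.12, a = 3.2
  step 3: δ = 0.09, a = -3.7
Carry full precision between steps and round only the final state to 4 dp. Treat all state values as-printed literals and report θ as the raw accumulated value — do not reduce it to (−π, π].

after step 1 (δ=0.08, a=-0.3): (-15.255319, 13.181365, -0.015994, 10.885000)
after step 2 (δ=0.12, a=3.2): (-14.711138, 13.172660, 0.011349, 11.045000)
after step 3 (δ=0.09, a=-3.7): (-14.158924, 13.178928, 0.032115, 10.860000)

(-14.1589, 13.1789, 0.0321, 10.8600)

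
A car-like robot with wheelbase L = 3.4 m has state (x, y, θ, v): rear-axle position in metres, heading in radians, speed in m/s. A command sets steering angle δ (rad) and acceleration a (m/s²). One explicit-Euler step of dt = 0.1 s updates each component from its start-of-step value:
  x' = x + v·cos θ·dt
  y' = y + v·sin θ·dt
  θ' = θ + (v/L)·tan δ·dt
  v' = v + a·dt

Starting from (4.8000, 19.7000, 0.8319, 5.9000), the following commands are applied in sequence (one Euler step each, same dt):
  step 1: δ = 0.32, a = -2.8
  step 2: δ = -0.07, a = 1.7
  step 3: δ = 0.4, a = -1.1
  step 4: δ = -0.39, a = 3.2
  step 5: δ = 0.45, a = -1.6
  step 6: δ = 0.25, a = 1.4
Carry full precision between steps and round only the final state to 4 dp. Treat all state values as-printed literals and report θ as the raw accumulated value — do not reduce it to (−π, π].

after step 1 (δ=0.32, a=-2.8): (5.197349, 20.136135, 0.889406, 5.620000)
after step 2 (δ=-0.07, a=1.7): (5.551338, 20.572639, 0.877816, 5.790000)
after step 3 (δ=0.4, a=-1.1): (5.921222, 21.018090, 0.949815, 5.680000)
after step 4 (δ=-0.39, a=3.2): (6.251703, 21.480050, 0.881145, 6.000000)
after step 5 (δ=0.45, a=-1.6): (6.633464, 21.942930, 0.966390, 5.840000)
after step 6 (δ=0.25, a=1.4): (6.965336, 22.423469, 1.010249, 5.980000)

(6.9653, 22.4235, 1.0102, 5.9800)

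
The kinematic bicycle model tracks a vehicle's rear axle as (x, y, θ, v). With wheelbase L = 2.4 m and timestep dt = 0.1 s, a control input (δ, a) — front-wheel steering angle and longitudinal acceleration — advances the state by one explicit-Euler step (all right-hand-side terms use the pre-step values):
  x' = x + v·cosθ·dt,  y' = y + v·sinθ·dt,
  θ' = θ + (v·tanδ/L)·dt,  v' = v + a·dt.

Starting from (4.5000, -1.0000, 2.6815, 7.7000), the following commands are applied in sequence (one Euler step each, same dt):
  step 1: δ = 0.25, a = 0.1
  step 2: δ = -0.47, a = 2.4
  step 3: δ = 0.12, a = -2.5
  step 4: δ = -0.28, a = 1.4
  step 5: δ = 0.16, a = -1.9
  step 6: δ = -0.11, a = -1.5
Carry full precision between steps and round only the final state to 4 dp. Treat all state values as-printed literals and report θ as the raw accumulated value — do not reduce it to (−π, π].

(0.4314, 1.2389, 2.5654, 7.5000)

after step 1 (δ=0.25, a=0.1): (3.810071, -0.658096, 2.763422, 7.710000)
after step 2 (δ=-0.47, a=2.4): (3.093549, -0.373427, 2.600238, 7.950000)
after step 3 (δ=0.12, a=-2.5): (2.412225, 0.036235, 2.640180, 7.700000)
after step 4 (δ=-0.28, a=1.4): (1.737008, 0.406346, 2.547923, 7.840000)
after step 5 (δ=0.16, a=-1.9): (1.087156, 0.844921, 2.600640, 7.650000)
after step 6 (δ=-0.11, a=-1.5): (0.431383, 1.238860, 2.565436, 7.500000)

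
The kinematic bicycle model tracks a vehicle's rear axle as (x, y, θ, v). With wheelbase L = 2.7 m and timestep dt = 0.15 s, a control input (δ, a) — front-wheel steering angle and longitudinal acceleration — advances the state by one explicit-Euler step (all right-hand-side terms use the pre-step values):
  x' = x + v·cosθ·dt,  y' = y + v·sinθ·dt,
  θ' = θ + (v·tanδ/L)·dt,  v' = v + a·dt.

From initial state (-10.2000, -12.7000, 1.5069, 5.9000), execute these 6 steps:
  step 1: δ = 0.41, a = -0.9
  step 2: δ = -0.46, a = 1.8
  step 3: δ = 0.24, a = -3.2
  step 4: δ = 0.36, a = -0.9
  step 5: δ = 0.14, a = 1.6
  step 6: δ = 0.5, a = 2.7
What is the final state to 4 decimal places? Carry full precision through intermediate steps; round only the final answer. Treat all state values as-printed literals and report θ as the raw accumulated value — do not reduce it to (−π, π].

(-10.3720, -7.5737, 1.9031, 6.0650)

after step 1 (δ=0.41, a=-0.9): (-10.143490, -11.816806, 1.649362, 5.765000)
after step 2 (δ=-0.46, a=1.8): (-10.211360, -10.954724, 1.490681, 6.035000)
after step 3 (δ=0.24, a=-3.2): (-10.138914, -10.052377, 1.572729, 5.555000)
after step 4 (δ=0.36, a=-0.9): (-10.140524, -9.219129, 1.688891, 5.420000)
after step 5 (δ=0.14, a=1.6): (-10.236313, -8.411791, 1.731325, 5.660000)
after step 6 (δ=0.5, a=2.7): (-10.372017, -7.573707, 1.903106, 6.065000)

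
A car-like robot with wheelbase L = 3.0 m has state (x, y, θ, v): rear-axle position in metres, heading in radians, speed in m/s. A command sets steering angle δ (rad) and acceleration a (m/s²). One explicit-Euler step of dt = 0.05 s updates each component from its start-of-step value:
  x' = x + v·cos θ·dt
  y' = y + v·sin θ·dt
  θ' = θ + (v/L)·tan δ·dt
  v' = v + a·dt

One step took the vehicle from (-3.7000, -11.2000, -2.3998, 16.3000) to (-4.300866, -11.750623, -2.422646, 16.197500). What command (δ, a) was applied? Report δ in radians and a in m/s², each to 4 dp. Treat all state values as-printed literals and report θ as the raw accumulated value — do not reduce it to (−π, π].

δ = -0.0839, a = -2.0500

a = (v'−v)/dt = (-0.102500)/0.05 = -2.0500
Δθ = θ'−θ = -0.022846;  (v·dt/L) = 16.3000·0.05/3.0 = 0.271667
tan δ = Δθ·L/(v·dt) = -0.084096  →  δ = -0.0839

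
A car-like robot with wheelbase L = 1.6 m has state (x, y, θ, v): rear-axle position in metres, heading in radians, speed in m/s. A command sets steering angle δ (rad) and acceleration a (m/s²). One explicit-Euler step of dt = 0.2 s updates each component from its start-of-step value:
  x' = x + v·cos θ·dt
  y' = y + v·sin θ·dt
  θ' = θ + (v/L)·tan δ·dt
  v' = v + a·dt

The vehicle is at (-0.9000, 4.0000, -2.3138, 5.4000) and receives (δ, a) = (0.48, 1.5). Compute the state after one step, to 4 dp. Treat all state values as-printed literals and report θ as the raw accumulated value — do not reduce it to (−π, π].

(-1.6306, 3.2046, -1.9624, 5.7000)

x' = -0.9000 + 5.4000·cos(-2.3138)·0.2 = -1.6306
y' = 4.0000 + 5.4000·sin(-2.3138)·0.2 = 3.2046
θ' = -2.3138 + (5.4000/1.6)·tan(0.48)·0.2 = -1.9624
v' = 5.4000 + 1.5000·0.2 = 5.7000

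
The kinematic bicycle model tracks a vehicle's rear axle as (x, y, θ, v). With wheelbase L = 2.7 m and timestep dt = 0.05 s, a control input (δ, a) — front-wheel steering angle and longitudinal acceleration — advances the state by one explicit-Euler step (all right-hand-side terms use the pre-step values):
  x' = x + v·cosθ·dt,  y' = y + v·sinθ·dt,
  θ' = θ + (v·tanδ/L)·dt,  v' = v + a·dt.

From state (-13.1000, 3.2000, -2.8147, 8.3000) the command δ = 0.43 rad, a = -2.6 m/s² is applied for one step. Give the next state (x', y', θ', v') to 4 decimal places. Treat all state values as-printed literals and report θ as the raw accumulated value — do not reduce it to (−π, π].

x' = -13.1000 + 8.3000·cos(-2.8147)·0.05 = -13.4930
y' = 3.2000 + 8.3000·sin(-2.8147)·0.05 = 3.0667
θ' = -2.8147 + (8.3000/2.7)·tan(0.43)·0.05 = -2.7442
v' = 8.3000 − 2.6000·0.05 = 8.1700

(-13.4930, 3.0667, -2.7442, 8.1700)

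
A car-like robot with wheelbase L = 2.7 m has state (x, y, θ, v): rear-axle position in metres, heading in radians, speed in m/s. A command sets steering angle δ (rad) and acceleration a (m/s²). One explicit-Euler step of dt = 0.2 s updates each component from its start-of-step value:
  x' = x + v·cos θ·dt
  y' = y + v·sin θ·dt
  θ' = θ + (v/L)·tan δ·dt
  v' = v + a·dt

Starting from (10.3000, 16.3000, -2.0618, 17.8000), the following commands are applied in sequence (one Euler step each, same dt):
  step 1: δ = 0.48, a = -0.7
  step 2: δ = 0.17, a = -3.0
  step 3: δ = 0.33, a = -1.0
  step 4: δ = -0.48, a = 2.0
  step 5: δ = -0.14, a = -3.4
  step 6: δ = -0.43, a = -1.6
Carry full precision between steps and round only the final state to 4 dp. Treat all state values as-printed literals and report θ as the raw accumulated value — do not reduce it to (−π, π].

(14.0074, -2.3345, -2.1116, 16.2600)

after step 1 (δ=0.48, a=-0.7): (8.621420, 13.160578, -1.375365, 17.660000)
after step 2 (δ=0.17, a=-3.0): (9.307298, 9.695813, -1.150812, 17.060000)
after step 3 (δ=0.33, a=-1.0): (10.698527, 6.580332, -0.717962, 16.860000)
after step 4 (δ=-0.48, a=2.0): (13.238141, 4.362056, -1.368148, 17.260000)
after step 5 (δ=-0.14, a=-3.4): (13.932906, 0.980695, -1.548319, 16.580000)
after step 6 (δ=-0.43, a=-1.6): (14.007435, -2.334467, -2.111573, 16.260000)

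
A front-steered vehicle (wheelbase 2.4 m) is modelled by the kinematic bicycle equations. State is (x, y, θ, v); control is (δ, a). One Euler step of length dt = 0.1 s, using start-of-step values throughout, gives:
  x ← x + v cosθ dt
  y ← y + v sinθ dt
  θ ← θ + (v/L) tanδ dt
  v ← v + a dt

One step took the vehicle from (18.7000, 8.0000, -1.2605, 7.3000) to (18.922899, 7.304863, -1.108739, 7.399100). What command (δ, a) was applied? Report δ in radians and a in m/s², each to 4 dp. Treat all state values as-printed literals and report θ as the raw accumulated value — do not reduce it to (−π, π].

a = (v'−v)/dt = (0.099100)/0.1 = 0.9910
Δθ = θ'−θ = 0.151761;  (v·dt/L) = 7.3000·0.1/2.4 = 0.304167
tan δ = Δθ·L/(v·dt) = 0.498940  →  δ = 0.4628

δ = 0.4628, a = 0.9910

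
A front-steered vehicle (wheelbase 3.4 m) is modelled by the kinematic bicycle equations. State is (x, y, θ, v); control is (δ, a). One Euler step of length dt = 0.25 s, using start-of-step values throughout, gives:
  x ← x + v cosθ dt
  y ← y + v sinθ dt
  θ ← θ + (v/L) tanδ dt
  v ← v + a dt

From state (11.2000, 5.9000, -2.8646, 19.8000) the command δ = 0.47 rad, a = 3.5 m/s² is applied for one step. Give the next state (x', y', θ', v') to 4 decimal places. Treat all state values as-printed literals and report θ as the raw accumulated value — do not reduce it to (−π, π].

x' = 11.2000 + 19.8000·cos(-2.8646)·0.25 = 6.4387
y' = 5.9000 + 19.8000·sin(-2.8646)·0.25 = 4.5464
θ' = -2.8646 + (19.8000/3.4)·tan(0.47)·0.25 = -2.1251
v' = 19.8000 + 3.5000·0.25 = 20.6750

(6.4387, 4.5464, -2.1251, 20.6750)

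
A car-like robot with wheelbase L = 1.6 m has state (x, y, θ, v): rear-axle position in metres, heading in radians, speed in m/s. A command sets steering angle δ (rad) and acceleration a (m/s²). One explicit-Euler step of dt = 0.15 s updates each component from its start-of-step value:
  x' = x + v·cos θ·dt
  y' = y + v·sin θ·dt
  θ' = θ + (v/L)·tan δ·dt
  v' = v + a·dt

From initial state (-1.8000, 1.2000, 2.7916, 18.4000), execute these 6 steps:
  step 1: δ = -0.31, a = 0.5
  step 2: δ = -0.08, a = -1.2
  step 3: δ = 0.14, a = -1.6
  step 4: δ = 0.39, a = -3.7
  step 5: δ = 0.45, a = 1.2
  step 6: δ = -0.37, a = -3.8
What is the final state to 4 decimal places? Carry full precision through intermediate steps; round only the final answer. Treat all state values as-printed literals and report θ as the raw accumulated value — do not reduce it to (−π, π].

after step 1 (δ=-0.31, a=0.5): (-4.392676, 2.146379, 2.239035, 18.475000)
after step 2 (δ=-0.08, a=-1.2): (-6.109755, 4.321572, 2.100176, 18.295000)
after step 3 (δ=0.14, a=-1.6): (-7.495596, 6.690190, 2.341879, 18.055000)
after step 4 (δ=0.39, a=-3.7): (-9.383009, 8.632429, 3.037654, 17.500000)
after step 5 (δ=0.45, a=1.2): (-11.993842, 8.904777, 3.830166, 17.680000)
after step 6 (δ=-0.37, a=-3.8): (-14.041592, 7.219600, 3.187283, 17.110000)

(-14.0416, 7.2196, 3.1873, 17.1100)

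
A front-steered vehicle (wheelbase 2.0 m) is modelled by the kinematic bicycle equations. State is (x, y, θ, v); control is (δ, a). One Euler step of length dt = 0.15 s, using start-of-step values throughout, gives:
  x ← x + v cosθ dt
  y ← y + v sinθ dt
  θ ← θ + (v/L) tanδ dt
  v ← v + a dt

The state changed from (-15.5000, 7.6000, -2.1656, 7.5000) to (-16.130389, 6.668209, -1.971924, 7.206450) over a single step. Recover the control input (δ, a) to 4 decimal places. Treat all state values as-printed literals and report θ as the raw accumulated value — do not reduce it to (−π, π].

δ = 0.3316, a = -1.9570

a = (v'−v)/dt = (-0.293550)/0.15 = -1.9570
Δθ = θ'−θ = 0.193676;  (v·dt/L) = 7.5000·0.15/2.0 = 0.562500
tan δ = Δθ·L/(v·dt) = 0.344313  →  δ = 0.3316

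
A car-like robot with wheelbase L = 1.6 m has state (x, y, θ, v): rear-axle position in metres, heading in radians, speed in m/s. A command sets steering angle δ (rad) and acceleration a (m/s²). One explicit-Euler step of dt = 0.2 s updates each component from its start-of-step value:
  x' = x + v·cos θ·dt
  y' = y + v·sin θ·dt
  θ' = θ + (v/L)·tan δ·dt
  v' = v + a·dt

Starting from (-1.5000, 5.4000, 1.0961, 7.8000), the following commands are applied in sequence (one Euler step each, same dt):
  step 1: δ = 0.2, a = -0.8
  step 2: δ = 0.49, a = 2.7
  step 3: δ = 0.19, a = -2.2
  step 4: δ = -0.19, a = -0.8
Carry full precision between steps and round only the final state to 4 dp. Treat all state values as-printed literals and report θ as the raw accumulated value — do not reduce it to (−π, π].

(-1.3896, 11.2570, 1.8137, 7.5800)

after step 1 (δ=0.2, a=-0.8): (-0.786973, 6.787513, 1.293742, 7.640000)
after step 2 (δ=0.49, a=2.7): (-0.369030, 8.257244, 1.803128, 8.180000)
after step 3 (δ=0.19, a=-2.2): (-0.745714, 9.849288, 1.999775, 7.740000)
after step 4 (δ=-0.19, a=-0.8): (-1.389593, 11.257025, 1.813706, 7.580000)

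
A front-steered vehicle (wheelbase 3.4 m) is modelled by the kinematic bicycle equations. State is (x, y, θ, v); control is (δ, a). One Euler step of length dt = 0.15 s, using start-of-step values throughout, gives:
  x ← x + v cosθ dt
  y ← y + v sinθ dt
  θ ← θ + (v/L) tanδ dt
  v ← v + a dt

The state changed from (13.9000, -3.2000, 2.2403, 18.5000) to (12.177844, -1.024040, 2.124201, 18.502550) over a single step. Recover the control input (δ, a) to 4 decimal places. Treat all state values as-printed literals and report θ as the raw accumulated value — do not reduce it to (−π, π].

δ = -0.1413, a = 0.0170

a = (v'−v)/dt = (0.002550)/0.15 = 0.0170
Δθ = θ'−θ = -0.116099;  (v·dt/L) = 18.5000·0.15/3.4 = 0.816176
tan δ = Δθ·L/(v·dt) = -0.142247  →  δ = -0.1413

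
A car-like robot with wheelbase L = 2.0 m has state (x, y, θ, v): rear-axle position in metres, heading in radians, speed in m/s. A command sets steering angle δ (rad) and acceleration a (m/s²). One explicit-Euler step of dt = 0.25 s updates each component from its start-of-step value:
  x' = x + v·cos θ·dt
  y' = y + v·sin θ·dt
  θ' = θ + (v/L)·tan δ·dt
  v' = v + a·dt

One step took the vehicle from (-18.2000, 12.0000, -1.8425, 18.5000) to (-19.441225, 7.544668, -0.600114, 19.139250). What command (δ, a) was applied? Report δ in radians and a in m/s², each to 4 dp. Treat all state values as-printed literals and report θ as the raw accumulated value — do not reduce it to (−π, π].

δ = 0.4930, a = 2.5570

a = (v'−v)/dt = (0.639250)/0.25 = 2.5570
Δθ = θ'−θ = 1.242386;  (v·dt/L) = 18.5000·0.25/2.0 = 2.312500
tan δ = Δθ·L/(v·dt) = 0.537248  →  δ = 0.4930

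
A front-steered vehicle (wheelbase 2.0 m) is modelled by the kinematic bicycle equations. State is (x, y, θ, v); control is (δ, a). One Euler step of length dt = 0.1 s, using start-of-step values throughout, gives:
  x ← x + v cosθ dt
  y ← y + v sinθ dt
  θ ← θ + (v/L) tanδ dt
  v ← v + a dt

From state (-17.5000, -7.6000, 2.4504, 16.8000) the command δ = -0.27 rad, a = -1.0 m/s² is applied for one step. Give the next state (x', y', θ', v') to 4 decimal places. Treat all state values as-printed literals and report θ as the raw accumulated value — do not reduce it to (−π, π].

(-18.7944, -6.5291, 2.2179, 16.7000)

x' = -17.5000 + 16.8000·cos(2.4504)·0.1 = -18.7944
y' = -7.6000 + 16.8000·sin(2.4504)·0.1 = -6.5291
θ' = 2.4504 + (16.8000/2.0)·tan(-0.27)·0.1 = 2.2179
v' = 16.8000 − 1.0000·0.1 = 16.7000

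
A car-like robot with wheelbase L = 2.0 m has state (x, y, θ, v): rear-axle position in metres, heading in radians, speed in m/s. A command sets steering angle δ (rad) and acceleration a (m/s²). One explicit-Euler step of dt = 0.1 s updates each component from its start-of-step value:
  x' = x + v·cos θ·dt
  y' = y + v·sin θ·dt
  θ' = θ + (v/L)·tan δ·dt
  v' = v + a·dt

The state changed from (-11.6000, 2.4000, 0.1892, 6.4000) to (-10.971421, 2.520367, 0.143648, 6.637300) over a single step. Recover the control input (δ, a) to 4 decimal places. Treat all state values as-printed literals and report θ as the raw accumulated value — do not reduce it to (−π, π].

δ = -0.1414, a = 2.3730

a = (v'−v)/dt = (0.237300)/0.1 = 2.3730
Δθ = θ'−θ = -0.045552;  (v·dt/L) = 6.4000·0.1/2.0 = 0.320000
tan δ = Δθ·L/(v·dt) = -0.142350  →  δ = -0.1414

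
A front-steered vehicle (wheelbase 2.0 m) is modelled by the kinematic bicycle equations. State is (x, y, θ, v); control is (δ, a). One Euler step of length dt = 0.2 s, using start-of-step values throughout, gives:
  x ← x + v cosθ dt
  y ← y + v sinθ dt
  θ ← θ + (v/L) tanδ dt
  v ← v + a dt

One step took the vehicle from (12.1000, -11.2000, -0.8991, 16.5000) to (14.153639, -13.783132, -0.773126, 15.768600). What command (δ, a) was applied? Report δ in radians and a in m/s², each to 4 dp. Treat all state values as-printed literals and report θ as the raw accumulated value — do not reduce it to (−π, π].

δ = 0.0762, a = -3.6570

a = (v'−v)/dt = (-0.731400)/0.2 = -3.6570
Δθ = θ'−θ = 0.125974;  (v·dt/L) = 16.5000·0.2/2.0 = 1.650000
tan δ = Δθ·L/(v·dt) = 0.076348  →  δ = 0.0762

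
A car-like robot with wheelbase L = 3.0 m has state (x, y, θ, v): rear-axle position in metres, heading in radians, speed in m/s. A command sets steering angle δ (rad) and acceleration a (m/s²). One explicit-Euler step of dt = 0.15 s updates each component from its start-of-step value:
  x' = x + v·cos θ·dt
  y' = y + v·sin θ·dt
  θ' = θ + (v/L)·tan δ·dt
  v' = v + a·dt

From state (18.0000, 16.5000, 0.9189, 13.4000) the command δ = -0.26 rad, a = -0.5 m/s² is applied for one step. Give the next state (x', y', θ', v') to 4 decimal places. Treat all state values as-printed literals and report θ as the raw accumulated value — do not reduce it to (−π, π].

x' = 18.0000 + 13.4000·cos(0.9189)·0.15 = 19.2195
y' = 16.5000 + 13.4000·sin(0.9189)·0.15 = 18.0978
θ' = 0.9189 + (13.4000/3.0)·tan(-0.26)·0.15 = 0.7407
v' = 13.4000 − 0.5000·0.15 = 13.3250

(19.2195, 18.0978, 0.7407, 13.3250)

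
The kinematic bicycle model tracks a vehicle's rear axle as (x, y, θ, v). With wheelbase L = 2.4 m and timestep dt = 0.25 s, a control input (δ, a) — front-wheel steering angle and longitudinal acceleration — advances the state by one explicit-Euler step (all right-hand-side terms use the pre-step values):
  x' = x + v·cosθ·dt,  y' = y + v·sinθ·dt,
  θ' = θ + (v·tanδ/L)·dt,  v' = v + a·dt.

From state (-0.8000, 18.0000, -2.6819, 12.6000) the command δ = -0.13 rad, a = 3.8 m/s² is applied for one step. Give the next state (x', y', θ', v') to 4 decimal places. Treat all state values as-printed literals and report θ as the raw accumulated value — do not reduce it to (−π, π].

(-3.6230, 16.6024, -2.8535, 13.5500)

x' = -0.8000 + 12.6000·cos(-2.6819)·0.25 = -3.6230
y' = 18.0000 + 12.6000·sin(-2.6819)·0.25 = 16.6024
θ' = -2.6819 + (12.6000/2.4)·tan(-0.13)·0.25 = -2.8535
v' = 12.6000 + 3.8000·0.25 = 13.5500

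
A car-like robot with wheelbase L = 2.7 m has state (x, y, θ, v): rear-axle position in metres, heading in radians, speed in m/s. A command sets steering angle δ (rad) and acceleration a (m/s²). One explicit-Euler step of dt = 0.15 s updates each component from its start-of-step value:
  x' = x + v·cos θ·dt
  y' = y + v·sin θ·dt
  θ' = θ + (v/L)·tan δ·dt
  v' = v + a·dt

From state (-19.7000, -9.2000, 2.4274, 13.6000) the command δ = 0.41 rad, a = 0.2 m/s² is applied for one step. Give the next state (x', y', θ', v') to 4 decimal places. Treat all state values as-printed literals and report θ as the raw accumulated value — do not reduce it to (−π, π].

(-21.2415, -7.8638, 2.7558, 13.6300)

x' = -19.7000 + 13.6000·cos(2.4274)·0.15 = -21.2415
y' = -9.2000 + 13.6000·sin(2.4274)·0.15 = -7.8638
θ' = 2.4274 + (13.6000/2.7)·tan(0.41)·0.15 = 2.7558
v' = 13.6000 + 0.2000·0.15 = 13.6300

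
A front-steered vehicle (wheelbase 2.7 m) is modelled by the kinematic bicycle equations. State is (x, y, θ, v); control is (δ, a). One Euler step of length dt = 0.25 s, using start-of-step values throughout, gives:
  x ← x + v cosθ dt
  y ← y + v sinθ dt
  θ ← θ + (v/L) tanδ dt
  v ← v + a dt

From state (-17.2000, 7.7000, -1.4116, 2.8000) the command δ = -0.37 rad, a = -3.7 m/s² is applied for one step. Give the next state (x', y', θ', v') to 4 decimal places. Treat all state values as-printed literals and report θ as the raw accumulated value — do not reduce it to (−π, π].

x' = -17.2000 + 2.8000·cos(-1.4116)·0.25 = -17.0890
y' = 7.7000 + 2.8000·sin(-1.4116)·0.25 = 7.0089
θ' = -1.4116 + (2.8000/2.7)·tan(-0.37)·0.25 = -1.5122
v' = 2.8000 − 3.7000·0.25 = 1.8750

(-17.0890, 7.0089, -1.5122, 1.8750)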